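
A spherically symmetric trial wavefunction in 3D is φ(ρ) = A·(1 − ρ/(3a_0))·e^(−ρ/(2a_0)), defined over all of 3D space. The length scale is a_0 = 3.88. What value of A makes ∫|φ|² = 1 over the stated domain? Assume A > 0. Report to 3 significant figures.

The normalization condition is ∫|φ|² 4πρ² dρ = 1 from 0 to ∞.
(Spherical symmetry: dV = 4πρ² dρ.)
∫|φ|² 4πρ² dρ = A²·(8·π·a_0^3/3).
So A² = (8·π·a_0^3/3)^(−1).
Substituting a_0 = 3.88 gives A² = 0.002044, so A = 0.04521.

A ≈ 0.0452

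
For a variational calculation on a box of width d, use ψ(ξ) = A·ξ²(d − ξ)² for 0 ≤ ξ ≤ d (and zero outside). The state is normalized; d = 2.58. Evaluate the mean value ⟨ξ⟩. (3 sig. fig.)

⟨ξ⟩ ≈ 1.29

⟨ξ⟩ = ∫ ξ |ψ|² dξ over the full domain.
Since the A² factors cancel between numerator and denominator, ⟨ξ⟩ = d/2.
With d = 2.58, ⟨ξ⟩ = 1.290.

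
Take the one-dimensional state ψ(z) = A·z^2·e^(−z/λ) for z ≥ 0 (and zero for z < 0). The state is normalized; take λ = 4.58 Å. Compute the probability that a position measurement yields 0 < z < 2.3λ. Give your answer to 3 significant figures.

The probability is P = ∫ |ψ|² dz over [0, 2.3λ].
Since A² = 1/(3·λ^5/4), this is the region integral divided by the full normalization integral.
In terms of u = z/λ (A² and the length scale cancel between numerator and denominator), P = [∫_{0}^{2.3} u^4·e^(-2·u) du] / [∫_{0}^{∞} u^4·e^(-2·u) du].
Using ∫ u^4·e^(-2·u) du = -(u^4/2 + u^3 + 3·u^2/2 + 3·u/2 + 3/4)·e^(-2·u), the numerator is ≈ 0.36507 and the denominator is 3/4.
Evaluating gives P = 0.4868.

P ≈ 0.487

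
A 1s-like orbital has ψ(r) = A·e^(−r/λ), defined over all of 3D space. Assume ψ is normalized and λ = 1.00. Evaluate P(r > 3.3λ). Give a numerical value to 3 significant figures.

P = ∫ |ψ|² 4πr² dr over r > 3.3λ.
The full normalization integral is A²·[π·λ^3] = 1, fixing A².
Substituting u = r/λ, A², 4π and the length scale all cancel in the ratio: P = ∫_{3.3}^{∞} u^2·e^(-2·u) du / ∫_{0}^{∞} u^2·e^(-2·u) du.
With ∫ u^2·e^(-2·u) du = -(2·u^2 + 2·u + 1)·e^(-2·u)/4 + C, the region integral is 1469·e^(-33/5)/200 and the full one is 1/4.
Taking the ratio yields P = 0.03997.

P ≈ 0.0400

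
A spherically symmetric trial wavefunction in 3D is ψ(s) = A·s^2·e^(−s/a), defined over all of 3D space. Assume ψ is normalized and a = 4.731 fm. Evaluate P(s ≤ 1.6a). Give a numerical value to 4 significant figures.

P ≈ 0.04462

With dV = 4πs²ds, the probability is ∫|ψ|² dV over s ≤ 1.6a.
The full normalization integral is A²·[45·π·a^7/2] = 1, fixing A².
In terms of u = s/a (A², 4π and the length scale all cancel between numerator and denominator), P = [∫_{0}^{1.6} u^6·e^(-2·u) du] / [∫_{0}^{∞} u^6·e^(-2·u) du].
An antiderivative of u^6·e^(-2·u) is -(4·u^6 + 12·u^5 + 30·u^4 + 60·u^3 + 90·u^2 + 90·u + 45)·e^(-2·u)/8; evaluating from 0 to 1.6 gives ≈ 0.250982, while the full integral is 45/8.
Taking the ratio yields P = 0.044619.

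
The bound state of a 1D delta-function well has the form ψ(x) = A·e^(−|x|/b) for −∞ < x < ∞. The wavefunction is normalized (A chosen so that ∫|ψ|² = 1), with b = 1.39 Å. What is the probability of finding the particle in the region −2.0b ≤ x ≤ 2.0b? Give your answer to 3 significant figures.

P = ∫_{−2.0b}^{2.0b} |ψ(x)|² dx.
With A² fixed by ∫|ψ|² = 1, i.e. A² = (b)^(−1), substitute and integrate.
Both integrals are even about x = 0, so only the x ≥ 0 halves are needed (the factors of 2 cancel). Substituting u = x/b, A² and the length scale cancel in the ratio: P = ∫_{0}^{2.0} e^(-2·u) du / ∫_{0}^{∞} e^(-2·u) du.
Using ∫ e^(-2·u) du = -e^(-2·u)/2, the numerator is 1/2 - e^(-4)/2 and the denominator is 1/2.
This works out to P = 0.9817.

P ≈ 0.982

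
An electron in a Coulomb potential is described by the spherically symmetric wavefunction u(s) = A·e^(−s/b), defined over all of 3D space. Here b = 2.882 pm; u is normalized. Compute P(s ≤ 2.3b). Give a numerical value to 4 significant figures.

P ≈ 0.8374

Integrate the radial probability density 4πs²|u|² over s ≤ 2.3b.
The full normalization integral is A²·[π·b^3] = 1, fixing A².
In terms of t = s/b (A², 4π and the length scale all cancel between numerator and denominator), P = [∫_{0}^{2.3} t^2·e^(-2·t) dt] / [∫_{0}^{∞} t^2·e^(-2·t) dt].
Using ∫ t^2·e^(-2·t) dt = -(2·t^2 + 2·t + 1)·e^(-2·t)/4, the numerator is 1/4 - 809·e^(-23/5)/200 and the denominator is 1/4.
This evaluates to P = 0.83736.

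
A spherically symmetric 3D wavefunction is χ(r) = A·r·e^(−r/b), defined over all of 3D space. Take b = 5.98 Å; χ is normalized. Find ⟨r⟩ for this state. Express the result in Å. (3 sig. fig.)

⟨r⟩ ≈ 15.0 Å

By definition ⟨r⟩ = ∫ r |χ(r)|² 4πr² dr.
Using ∫₀^∞ rⁿ e^(−αr) dr = n!/αⁿ⁺¹, the ratio of the moment integral to the normalization integral gives ⟨r⟩ = 5·b/2.
With b = 5.98, ⟨r⟩ = 14.95.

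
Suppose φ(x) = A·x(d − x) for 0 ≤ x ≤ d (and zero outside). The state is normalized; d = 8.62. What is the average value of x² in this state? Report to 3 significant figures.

⟨x^2⟩ ≈ 21.2

⟨x²⟩ = ∫ x^2 |φ|² dx over the full domain.
Expanding the polynomial and integrating term by term, evaluating both integrals, ⟨x²⟩ = 2·d^2/7.
Putting d = 8.62 gives 21.23.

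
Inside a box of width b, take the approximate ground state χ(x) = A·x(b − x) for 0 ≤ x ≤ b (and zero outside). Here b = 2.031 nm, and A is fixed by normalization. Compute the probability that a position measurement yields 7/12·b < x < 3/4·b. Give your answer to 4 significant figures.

P ≈ 0.2431

|χ|² is the probability density, so P = ∫_{7/12·b}^{3/4·b} |χ|² dx.
The normalization integral ∫|χ|²dx over the whole domain equals b^5/30·A², and A² cancels in the ratio.
Substituting u = x/b, A² and the length scale cancel in the ratio: P = ∫_{7/12}^{3/4} u^2·(1 - u)^2 du / ∫_{0}^{1} u^2·(1 - u)^2 du.
An antiderivative of u^2·(1 - u)^2 is u^3·(6·u^2 - 15·u + 10)/30; evaluating from 7/12 to 3/4 gives ≈ 0.00810346, while the full integral is 1/30.
The result is P = 0.24310.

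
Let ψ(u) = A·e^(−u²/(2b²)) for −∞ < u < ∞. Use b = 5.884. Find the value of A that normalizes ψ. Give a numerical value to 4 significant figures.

A ≈ 0.3097

We need A² ∫|f|² du = 1, taking the integral from −∞ to ∞.
The integral (without the A² prefactor) comes out to √(π)·b.
So A² = (√(π)·b)^(−1).
Plugging in b = 5.884 yields A = 0.30965.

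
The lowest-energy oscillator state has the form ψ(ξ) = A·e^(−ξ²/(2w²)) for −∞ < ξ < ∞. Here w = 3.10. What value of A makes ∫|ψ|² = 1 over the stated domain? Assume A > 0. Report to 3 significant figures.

A ≈ 0.427

Require ∫ |ψ|² dξ = 1 over the whole domain.
With ψ = A·e^(−ξ²/(2w²)), the integral evaluates to A²·[√(π)·w].
Hence A² = 1/[√(π)·w].
Plugging in w = 3.10 yields A = 0.4266.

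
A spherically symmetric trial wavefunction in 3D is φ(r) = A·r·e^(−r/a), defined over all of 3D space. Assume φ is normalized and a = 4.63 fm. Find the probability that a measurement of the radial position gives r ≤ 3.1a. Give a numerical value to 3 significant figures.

P ≈ 0.741

P = ∫ |φ|² 4πr² dr over r ≤ 3.1a.
A² is fixed by ∫₀^∞ 4πr²|φ|² dr = 1, i.e. A² = (3·π·a^5)^(−1).
Let u = r/a; then A², 4π and the length scale all cancel, so P = ∫_{0}^{3.1} u^4·e^(-2·u) du ÷ ∫_{0}^{∞} u^4·e^(-2·u) du.
With ∫ u^4·e^(-2·u) du = -(u^4/2 + u^3 + 3·u^2/2 + 3·u/2 + 3/4)·e^(-2·u) + C, the region integral is ≈ 0.55562 and the full one is 3/4.
Taking the ratio yields P = 0.7408.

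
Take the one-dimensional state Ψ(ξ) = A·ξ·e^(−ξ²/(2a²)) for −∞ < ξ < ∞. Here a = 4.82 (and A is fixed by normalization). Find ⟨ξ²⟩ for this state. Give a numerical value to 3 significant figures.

By definition ⟨ξ²⟩ = ∫ ξ^2 |Ψ(ξ)|² dξ.
Evaluating both integrals, ⟨ξ²⟩ = 3·a^2/2.
Putting a = 4.82 gives 34.85.

⟨ξ^2⟩ ≈ 34.8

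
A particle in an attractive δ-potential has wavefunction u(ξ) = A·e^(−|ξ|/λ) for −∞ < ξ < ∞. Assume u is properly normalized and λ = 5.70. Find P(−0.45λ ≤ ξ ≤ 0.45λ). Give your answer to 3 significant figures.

The probability is P = ∫ |u|² dξ over [−0.45λ, 0.45λ].
With A² fixed by ∫|u|² = 1, i.e. A² = (λ)^(−1), substitute and integrate.
By symmetry take twice the ξ ≥ 0 contribution in numerator and denominator; the 2's cancel. Let t = ξ/λ; then A² and the length scale cancel, so P = ∫_{0}^{0.45} e^(-2·t) dt ÷ ∫_{0}^{∞} e^(-2·t) dt.
Using ∫ e^(-2·t) dt = -e^(-2·t)/2, the numerator is 1/2 - e^(-9/10)/2 and the denominator is 1/2.
Evaluating gives P = 0.5934.

P ≈ 0.593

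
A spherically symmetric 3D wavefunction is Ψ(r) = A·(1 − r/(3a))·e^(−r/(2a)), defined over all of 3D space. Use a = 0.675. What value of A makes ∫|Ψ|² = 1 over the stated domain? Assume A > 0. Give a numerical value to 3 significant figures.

We need A² ∫|f|² 4πr² dr = 1, taking the integral from 0 to ∞.
Recall ∫₀^∞ r^m e^(−r/β) dr = m!·β^(m+1), with Ψ = A·(1 − r/(3a))·e^(−r/(2a)), the integral evaluates to A²·[8·π·a^3/3].
Hence A² = 1/[8·π·a^3/3].
Substituting a = 0.675 gives A² = 0.3881, so A = 0.6230.

A ≈ 0.623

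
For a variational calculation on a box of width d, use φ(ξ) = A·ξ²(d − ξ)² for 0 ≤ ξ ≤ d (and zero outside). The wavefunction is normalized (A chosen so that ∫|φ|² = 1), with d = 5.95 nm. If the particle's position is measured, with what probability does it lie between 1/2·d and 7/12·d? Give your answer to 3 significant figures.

P ≈ 0.198

The probability is P = ∫ |φ|² dξ over [1/2·d, 7/12·d].
The normalization integral ∫|φ|²dξ over the whole domain equals d^9/630·A², and A² cancels in the ratio.
Let u = ξ/d; then A² and the length scale cancel, so P = ∫_{1/2}^{7/12} u^4·(1 - u)^4 du ÷ ∫_{0}^{1} u^4·(1 - u)^4 du.
An antiderivative of u^4·(1 - u)^4 is u^5·(70·u^4 - 315·u^3 + 540·u^2 - 420·u + 126)/630; evaluating from 1/2 to 7/12 gives ≈ 0.00031376, while the full integral is 1/630.
The result is P = 0.1977.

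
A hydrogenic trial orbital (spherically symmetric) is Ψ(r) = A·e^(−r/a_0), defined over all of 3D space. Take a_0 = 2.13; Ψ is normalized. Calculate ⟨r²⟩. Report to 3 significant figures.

⟨r^2⟩ ≈ 13.6

The expectation value is the |Ψ|²-weighted average of r^2: ∫ r^2|Ψ|² 4πr² dr.
With ∫₀^∞ r^4 e^(−αr) dr = 4!/α^5, evaluating both integrals, ⟨r²⟩ = 3·a_0^2.
With a_0 = 2.13, ⟨r^2⟩ = 13.61.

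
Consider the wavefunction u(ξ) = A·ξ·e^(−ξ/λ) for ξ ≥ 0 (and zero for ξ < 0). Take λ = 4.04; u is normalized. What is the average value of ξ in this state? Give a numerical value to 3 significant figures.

The expectation value is the |u|²-weighted average of ξ: ∫ ξ|u|² dξ.
Since the A² factors cancel between numerator and denominator, ⟨ξ⟩ = 3·λ/2.
With λ = 4.04, ⟨ξ⟩ = 6.060.

⟨ξ⟩ ≈ 6.06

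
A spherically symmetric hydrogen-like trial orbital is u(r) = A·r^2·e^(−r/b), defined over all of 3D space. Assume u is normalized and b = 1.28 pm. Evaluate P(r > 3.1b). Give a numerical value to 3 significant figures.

Integrate the radial probability density 4πr²|u|² over r > 3.1b.
Normalization gives A² = 1/(45·π·b^7/2).
In terms of t = r/b (A², 4π and the length scale all cancel between numerator and denominator), P = [∫_{3.1}^{∞} t^6·e^(-2·t) dt] / [∫_{0}^{∞} t^6·e^(-2·t) dt].
With ∫ t^6·e^(-2·t) dt = -(4·t^6 + 12·t^5 + 30·t^4 + 60·t^3 + 90·t^2 + 90·t + 45)·e^(-2·t)/8 + C, the region integral is ≈ 3.2299 and the full one is 45/8.
This evaluates to P = 0.5742.

P ≈ 0.574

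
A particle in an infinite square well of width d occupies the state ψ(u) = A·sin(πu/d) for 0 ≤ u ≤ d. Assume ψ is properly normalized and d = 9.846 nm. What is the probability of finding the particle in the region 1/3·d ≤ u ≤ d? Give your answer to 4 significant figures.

The probability is P = ∫ |ψ|² du over [1/3·d, d].
With A² fixed by ∫|ψ|² = 1, i.e. A² = (d/2)^(−1), substitute and integrate.
Let t = u/d; then A² and the length scale cancel, so P = ∫_{1/3}^{1} sin(π·t)^2 dt ÷ ∫_{0}^{1} sin(π·t)^2 dt.
Using ∫ sin(π·t)^2 dt = t/2 - sin(2·π·t)/(4·π), the numerator is √(3)/(8·π) + 1/3 and the denominator is 1/2.
Taking the ratio, P = √(3)/(4·π) + 2/3.

P ≈ 0.8045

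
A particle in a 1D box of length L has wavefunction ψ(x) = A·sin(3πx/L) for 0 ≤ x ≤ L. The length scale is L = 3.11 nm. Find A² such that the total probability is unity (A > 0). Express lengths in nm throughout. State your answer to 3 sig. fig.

A^2 ≈ 0.643 nm^(-1)

Normalization requires ∫|ψ|² dx = 1, integrated from 0 to L.
With ∫₀^L sin²(nπx/L) dx = L/2, the integral (without the A² prefactor) comes out to L/2.
So A² = (L/2)^(−1).
Plugging in L = 3.11 yields A = 0.8019.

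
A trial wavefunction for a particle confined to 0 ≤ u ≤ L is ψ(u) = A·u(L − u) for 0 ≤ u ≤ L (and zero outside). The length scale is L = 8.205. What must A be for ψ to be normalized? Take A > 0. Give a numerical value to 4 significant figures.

A ≈ 0.02840

Require ∫ |ψ|² du = 1 over the whole domain.
Carrying out the integral gives A² · L^5/30.
Setting this equal to 1 gives A² = 1/(L^5/30).
Substituting L = 8.205 gives A² = 0.00080673, so A = 0.028403.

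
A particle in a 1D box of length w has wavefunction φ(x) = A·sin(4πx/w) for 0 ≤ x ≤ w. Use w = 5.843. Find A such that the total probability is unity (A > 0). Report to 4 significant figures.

A ≈ 0.5851

Require ∫ |φ|² dx = 1 over the whole domain.
Using sin²θ = (1 − cos 2θ)/2, ∫|φ|² dx = A²·(w/2).
Setting this equal to 1 gives A² = 1/(w/2).
With w = 5.843: A² = 0.34229 and A = 0.58506.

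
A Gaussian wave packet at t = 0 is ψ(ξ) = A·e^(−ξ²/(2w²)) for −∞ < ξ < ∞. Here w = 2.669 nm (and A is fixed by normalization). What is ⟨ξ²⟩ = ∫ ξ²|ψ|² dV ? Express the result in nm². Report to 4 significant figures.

⟨ξ^2⟩ ≈ 3.562 nm^2

⟨ξ²⟩ = ∫ ξ^2 |ψ|² dξ over the full domain.
Using the Gaussian integral ∫_{−∞}^{∞} e^(−αξ²) dξ = √(π/α), evaluating both integrals, ⟨ξ²⟩ = w^2/2.
Putting w = 2.669 gives 3.5618.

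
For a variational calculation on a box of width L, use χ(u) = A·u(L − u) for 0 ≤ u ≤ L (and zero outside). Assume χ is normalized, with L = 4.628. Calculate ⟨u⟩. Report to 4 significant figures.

The expectation value is the |χ|²-weighted average of u: ∫ u|χ|² du.
Expanding the polynomial and integrating term by term, since the A² factors cancel between numerator and denominator, ⟨u⟩ = L/2.
Putting L = 4.628 gives 2.3140.

⟨u⟩ ≈ 2.314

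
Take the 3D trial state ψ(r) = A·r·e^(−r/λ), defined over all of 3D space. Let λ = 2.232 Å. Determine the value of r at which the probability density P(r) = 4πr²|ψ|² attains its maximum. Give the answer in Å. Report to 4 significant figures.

The maximum of P(r) = 4πr²|ψ|² occurs where its derivative vanishes.
This gives r = 2·λ.
With λ = 2.232, the most probable radial distance is 4.4640 Å.

r ≈ 4.464 Å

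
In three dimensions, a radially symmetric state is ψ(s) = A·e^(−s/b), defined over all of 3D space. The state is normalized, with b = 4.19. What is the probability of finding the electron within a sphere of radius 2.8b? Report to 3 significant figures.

P ≈ 0.918

With dV = 4πs²ds, the probability is ∫|ψ|² dV over s ≤ 2.8b.
Normalization gives A² = 1/(π·b^3).
Let u = s/b; then A², 4π and the length scale all cancel, so P = ∫_{0}^{2.8} u^2·e^(-2·u) du ÷ ∫_{0}^{∞} u^2·e^(-2·u) du.
Using ∫ u^2·e^(-2·u) du = -(2·u^2 + 2·u + 1)·e^(-2·u)/4, the numerator is 1/4 - 557·e^(-28/5)/100 and the denominator is 1/4.
The region integral divided by the full integral gives P = 0.9176.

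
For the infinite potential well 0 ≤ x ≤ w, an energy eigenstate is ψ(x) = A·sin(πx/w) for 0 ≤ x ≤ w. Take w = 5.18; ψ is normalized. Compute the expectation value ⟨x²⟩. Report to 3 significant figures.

⟨x^2⟩ ≈ 7.58

By definition ⟨x²⟩ = ∫ x^2 |ψ(x)|² dx.
The ratio of the moment integral to the normalization integral gives ⟨x²⟩ = -w^2/(2·π^2) + w^2/3.
Putting w = 5.18 gives 7.585.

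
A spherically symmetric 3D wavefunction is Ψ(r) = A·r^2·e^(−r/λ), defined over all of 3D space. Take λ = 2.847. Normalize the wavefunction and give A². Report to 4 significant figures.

Require ∫ |Ψ|² 4πr² dr = 1 over the whole domain.
(Spherical symmetry: dV = 4πr² dr.)
Recall ∫₀^∞ r^m e^(−r/β) dr = m!·β^(m+1), the integral (without the A² prefactor) comes out to 45·π·λ^7/2.
Hence A² = 1/[45·π·λ^7/2].
Plugging in λ = 2.847 yields A = 0.0030548.

A^2 ≈ 0.000009332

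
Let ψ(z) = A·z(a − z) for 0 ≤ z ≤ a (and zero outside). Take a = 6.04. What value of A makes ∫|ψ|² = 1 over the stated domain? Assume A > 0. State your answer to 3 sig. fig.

Normalization requires ∫|ψ|² dz = 1, integrated from 0 to a.
Expanding the polynomial and integrating term by term, the integral (without the A² prefactor) comes out to a^5/30.
Plugging in a = 6.04 yields A = 0.06109.

A ≈ 0.0611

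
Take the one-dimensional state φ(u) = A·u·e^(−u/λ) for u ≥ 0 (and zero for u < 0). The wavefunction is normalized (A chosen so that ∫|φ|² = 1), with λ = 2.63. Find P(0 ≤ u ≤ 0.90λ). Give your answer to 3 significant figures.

The probability is P = ∫ |φ|² du over [0, 0.90λ].
Since A² = 1/(λ^3/4), this is the region integral divided by the full normalization integral.
Substituting t = u/λ, A² and the length scale cancel in the ratio: P = ∫_{0}^{0.90} t^2·e^(-2·t) dt / ∫_{0}^{∞} t^2·e^(-2·t) dt.
Using ∫ t^2·e^(-2·t) dt = -(2·t^2 + 2·t + 1)·e^(-2·t)/4, the numerator is 1/4 - 221·e^(-9/5)/200 and the denominator is 1/4.
Taking the ratio, P = 0.2694.

P ≈ 0.269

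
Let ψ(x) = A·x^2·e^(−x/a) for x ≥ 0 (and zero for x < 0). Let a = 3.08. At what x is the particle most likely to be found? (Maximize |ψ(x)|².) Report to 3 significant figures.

x ≈ 6.16

The maximum of |ψ(x)|² occurs where its derivative vanishes.
Solving yields x = 2·a.
With a = 3.08, the most probable position is 6.160.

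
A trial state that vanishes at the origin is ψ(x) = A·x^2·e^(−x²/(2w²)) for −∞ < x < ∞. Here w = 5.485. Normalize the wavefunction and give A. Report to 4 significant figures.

A ≈ 0.01231

Require ∫ |ψ|² dx = 1 over the whole domain.
∫|ψ|² dx = A²·(3·√(π)·w^5/4).
Setting this equal to 1 gives A² = 1/(3·√(π)·w^5/4).
With w = 5.485: A² = 0.00015152 and A = 0.012309.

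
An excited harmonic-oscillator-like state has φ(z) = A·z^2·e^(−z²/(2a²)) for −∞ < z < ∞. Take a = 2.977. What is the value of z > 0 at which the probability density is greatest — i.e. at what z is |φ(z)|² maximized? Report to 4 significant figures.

The maximum of |φ(z)|² occurs where its derivative vanishes.
Solving yields z = √(2)·a.
With a = 2.977, the value of z > 0 at which the probability density is greatest is 4.2101.

z ≈ 4.210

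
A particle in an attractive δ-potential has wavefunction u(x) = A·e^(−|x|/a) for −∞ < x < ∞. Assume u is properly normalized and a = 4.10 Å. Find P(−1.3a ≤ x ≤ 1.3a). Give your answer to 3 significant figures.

P = ∫_{−1.3a}^{1.3a} |u(x)|² dx.
Since A² = 1/(a), this is the region integral divided by the full normalization integral.
By symmetry take twice the x ≥ 0 contribution in numerator and denominator; the 2's cancel. Let t = x/a; then A² and the length scale cancel, so P = ∫_{0}^{1.3} e^(-2·t) dt ÷ ∫_{0}^{∞} e^(-2·t) dt.
Using ∫ e^(-2·t) dt = -e^(-2·t)/2, the numerator is 1/2 - e^(-13/5)/2 and the denominator is 1/2.
Evaluating gives P = 0.9257.

P ≈ 0.926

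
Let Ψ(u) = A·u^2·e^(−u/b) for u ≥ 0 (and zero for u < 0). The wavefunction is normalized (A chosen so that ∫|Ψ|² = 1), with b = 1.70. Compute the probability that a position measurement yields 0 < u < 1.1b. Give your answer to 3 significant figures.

P ≈ 0.0725

P = ∫_{0}^{1.1b} |Ψ(u)|² du.
Since A² = 1/(3·b^5/4), this is the region integral divided by the full normalization integral.
Let t = u/b; then A² and the length scale cancel, so P = ∫_{0}^{1.1} t^4·e^(-2·t) dt ÷ ∫_{0}^{∞} t^4·e^(-2·t) dt.
An antiderivative of t^4·e^(-2·t) is -(t^4/2 + t^3 + 3·t^2/2 + 3·t/2 + 3/4)·e^(-2·t); evaluating from 0 to 1.1 gives ≈ 0.054372, while the full integral is 3/4.
The result is P = 0.07250.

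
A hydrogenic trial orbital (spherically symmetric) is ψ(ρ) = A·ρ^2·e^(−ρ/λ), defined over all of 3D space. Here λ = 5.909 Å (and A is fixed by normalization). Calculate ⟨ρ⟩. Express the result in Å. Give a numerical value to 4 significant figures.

⟨ρ⟩ ≈ 20.68 Å

⟨ρ⟩ = ∫ ρ |ψ|² 4πρ² dρ over the full domain.
The ratio of the moment integral to the normalization integral gives ⟨ρ⟩ = 7·λ/2.
Putting λ = 5.909 gives 20.682.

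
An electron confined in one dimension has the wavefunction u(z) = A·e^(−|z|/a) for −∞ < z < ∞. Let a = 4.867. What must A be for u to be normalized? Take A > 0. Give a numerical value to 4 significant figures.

A ≈ 0.4533

Normalization requires ∫|u|² dz = 1, integrated from −∞ to ∞.
∫|u|² dz = A²·(a).
Hence A² = 1/[a].
Substituting a = 4.867 gives A² = 0.20547, so A = 0.45328.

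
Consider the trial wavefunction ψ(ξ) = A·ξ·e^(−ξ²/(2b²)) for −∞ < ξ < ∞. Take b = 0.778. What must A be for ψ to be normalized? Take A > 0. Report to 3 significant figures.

Normalization requires ∫|ψ|² dξ = 1, integrated from −∞ to ∞.
With ∫_{−∞}^{∞} ξ^(2m) e^(−αξ²) dξ = (2m−1)!!·√π / (2^m α^(m+1/2)), with ψ = A·ξ·e^(−ξ²/(2b²)), the integral evaluates to A²·[√(π)·b^3/2].
Setting this equal to 1 gives A² = 1/(√(π)·b^3/2).
Plugging in b = 0.778 yields A = 1.548.

A ≈ 1.55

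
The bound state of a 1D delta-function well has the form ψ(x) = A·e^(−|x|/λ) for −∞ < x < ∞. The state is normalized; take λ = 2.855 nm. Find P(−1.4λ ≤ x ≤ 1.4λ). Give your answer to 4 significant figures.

P ≈ 0.9392

The probability is P = ∫ |ψ|² dx over [−1.4λ, 1.4λ].
The normalization integral ∫|ψ|²dx over the whole domain equals λ·A², and A² cancels in the ratio.
Both integrals are even about x = 0, so only the x ≥ 0 halves are needed (the factors of 2 cancel). In terms of u = x/λ (A² and the length scale cancel between numerator and denominator), P = [∫_{0}^{1.4} e^(-2·u) du] / [∫_{0}^{∞} e^(-2·u) du].
Using ∫ e^(-2·u) du = -e^(-2·u)/2, the numerator is 1/2 - e^(-14/5)/2 and the denominator is 1/2.
This works out to P = 0.93919.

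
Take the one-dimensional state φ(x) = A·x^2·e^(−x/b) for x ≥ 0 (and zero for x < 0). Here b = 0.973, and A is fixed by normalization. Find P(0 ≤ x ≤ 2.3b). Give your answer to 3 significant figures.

The probability is P = ∫ |φ|² dx over [0, 2.3b].
With A² fixed by ∫|φ|² = 1, i.e. A² = (3·b^5/4)^(−1), substitute and integrate.
Let u = x/b; then A² and the length scale cancel, so P = ∫_{0}^{2.3} u^4·e^(-2·u) du ÷ ∫_{0}^{∞} u^4·e^(-2·u) du.
Using ∫ u^4·e^(-2·u) du = -(u^4/2 + u^3 + 3·u^2/2 + 3·u/2 + 3/4)·e^(-2·u), the numerator is ≈ 0.36507 and the denominator is 3/4.
The result is P = 0.4868.

P ≈ 0.487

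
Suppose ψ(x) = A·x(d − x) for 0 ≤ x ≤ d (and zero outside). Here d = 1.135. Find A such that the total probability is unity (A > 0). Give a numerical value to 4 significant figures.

Require ∫ |ψ|² dx = 1 over the whole domain.
Expanding the polynomial and integrating term by term, the integral (without the A² prefactor) comes out to d^5/30.
Plugging in d = 1.135 yields A = 3.9909.

A ≈ 3.991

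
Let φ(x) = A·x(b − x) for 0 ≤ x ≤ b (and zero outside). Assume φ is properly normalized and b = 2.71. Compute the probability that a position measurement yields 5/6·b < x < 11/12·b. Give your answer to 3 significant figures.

P ≈ 0.0304

The probability is P = ∫ |φ|² dx over [5/6·b, 11/12·b].
With A² fixed by ∫|φ|² = 1, i.e. A² = (b^5/30)^(−1), substitute and integrate.
Substituting u = x/b, A² and the length scale cancel in the ratio: P = ∫_{5/6}^{11/12} u^2·(1 - u)^2 du / ∫_{0}^{1} u^2·(1 - u)^2 du.
With ∫ u^2·(1 - u)^2 du = u^3·(6·u^2 - 15·u + 10)/30 + C, the region integral is ≈ 0.0010135 and the full one is 1/30.
This works out to P = 0.03041.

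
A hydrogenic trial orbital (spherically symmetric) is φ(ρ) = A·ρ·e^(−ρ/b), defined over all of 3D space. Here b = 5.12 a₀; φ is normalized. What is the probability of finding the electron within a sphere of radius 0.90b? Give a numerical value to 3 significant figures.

P ≈ 0.0364

With dV = 4πρ²dρ, the probability is ∫|φ|² dV over ρ ≤ 0.90b.
A² is fixed by ∫₀^∞ 4πρ²|φ|² dρ = 1, i.e. A² = (3·π·b^5)^(−1).
Let u = ρ/b; then A², 4π and the length scale all cancel, so P = ∫_{0}^{0.90} u^4·e^(-2·u) du ÷ ∫_{0}^{∞} u^4·e^(-2·u) du.
Using ∫ u^4·e^(-2·u) du = -(u^4/2 + u^3 + 3·u^2/2 + 3·u/2 + 3/4)·e^(-2·u), the numerator is ≈ 0.027305 and the denominator is 3/4.
The region integral divided by the full integral gives P = 0.03641.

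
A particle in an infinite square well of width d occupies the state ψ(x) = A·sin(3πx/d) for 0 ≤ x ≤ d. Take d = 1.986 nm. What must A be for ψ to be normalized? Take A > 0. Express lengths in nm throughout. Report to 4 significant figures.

A ≈ 1.004 nm^(-1/2)

Require ∫ |ψ|² dx = 1 over the whole domain.
Using sin²θ = (1 − cos 2θ)/2, the integral (without the A² prefactor) comes out to d/2.
Hence A² = 1/[d/2].
Substituting d = 1.986 gives A² = 1.0070, so A = 1.0035.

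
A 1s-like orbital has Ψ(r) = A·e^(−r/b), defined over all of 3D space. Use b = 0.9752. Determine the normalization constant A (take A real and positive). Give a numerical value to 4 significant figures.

Require ∫ |Ψ|² 4πr² dr = 1 over the whole domain.
(Spherical symmetry: dV = 4πr² dr.)
With ∫₀^∞ r^2 e^(−αr) dr = 2!/α^3, carrying out the integral gives A² · π·b^3.
Hence A² = 1/[π·b^3].
Substituting b = 0.9752 gives A² = 0.34322, so A = 0.58585.

A ≈ 0.5858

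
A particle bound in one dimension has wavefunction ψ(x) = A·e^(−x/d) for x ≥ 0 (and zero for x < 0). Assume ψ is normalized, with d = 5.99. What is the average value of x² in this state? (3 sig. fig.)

⟨x^2⟩ ≈ 17.9

By definition ⟨x²⟩ = ∫ x^2 |ψ(x)|² dx.
Since the A² factors cancel between numerator and denominator, ⟨x²⟩ = d^2/2.
Putting d = 5.99 gives 17.94.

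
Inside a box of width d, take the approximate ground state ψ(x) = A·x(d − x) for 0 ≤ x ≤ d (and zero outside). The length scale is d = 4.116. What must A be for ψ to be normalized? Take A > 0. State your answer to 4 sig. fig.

We need A² ∫|f|² dx = 1, taking the integral from 0 to d.
With ψ = A·x(d − x), the integral evaluates to A²·[d^5/30].
So A² = (d^5/30)^(−1).
With d = 4.116: A² = 0.025395 and A = 0.15936.

A ≈ 0.1594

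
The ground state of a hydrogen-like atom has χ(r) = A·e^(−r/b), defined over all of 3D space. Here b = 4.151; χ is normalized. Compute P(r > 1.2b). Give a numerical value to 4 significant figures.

P = ∫ |χ|² 4πr² dr over r > 1.2b.
Normalization gives A² = 1/(π·b^3).
Substituting u = r/b, A², 4π and the length scale all cancel in the ratio: P = ∫_{1.2}^{∞} u^2·e^(-2·u) du / ∫_{0}^{∞} u^2·e^(-2·u) du.
With ∫ u^2·e^(-2·u) du = -(2·u^2 + 2·u + 1)·e^(-2·u)/4 + C, the region integral is 157·e^(-12/5)/100 and the full one is 1/4.
Taking the ratio yields P = 0.56971.

P ≈ 0.5697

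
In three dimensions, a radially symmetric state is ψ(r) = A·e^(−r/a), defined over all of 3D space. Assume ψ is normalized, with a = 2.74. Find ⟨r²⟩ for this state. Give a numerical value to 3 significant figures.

⟨r²⟩ = ∫ r^2 |ψ|² 4πr² dr over the full domain.
The ratio of the moment integral to the normalization integral gives ⟨r²⟩ = 3·a^2.
Putting a = 2.74 gives 22.52.

⟨r^2⟩ ≈ 22.5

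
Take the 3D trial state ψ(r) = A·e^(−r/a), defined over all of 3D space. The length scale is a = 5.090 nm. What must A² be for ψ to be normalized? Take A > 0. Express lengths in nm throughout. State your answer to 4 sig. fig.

Normalization requires ∫|ψ|² 4πr² dr = 1, integrated from 0 to ∞.
In 3D with spherical symmetry the volume element is 4πr² dr.
Recall ∫₀^∞ r^m e^(−r/β) dr = m!·β^(m+1), carrying out the integral gives A² · π·a^3.
Plugging in a = 5.090 yields A = 0.049130.

A^2 ≈ 0.002414 nm^(-3)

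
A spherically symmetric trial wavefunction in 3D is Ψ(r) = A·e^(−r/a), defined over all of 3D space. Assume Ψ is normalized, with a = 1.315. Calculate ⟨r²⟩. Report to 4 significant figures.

⟨r²⟩ = ∫ r^2 |Ψ|² 4πr² dr over the full domain.
Recall ∫₀^∞ r^m e^(−r/β) dr = m!·β^(m+1), evaluating both integrals, ⟨r²⟩ = 3·a^2.
Putting a = 1.315 gives 5.1877.

⟨r^2⟩ ≈ 5.188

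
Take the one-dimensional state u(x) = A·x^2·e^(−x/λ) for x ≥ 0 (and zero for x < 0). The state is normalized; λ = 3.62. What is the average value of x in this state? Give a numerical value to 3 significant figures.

By definition ⟨x⟩ = ∫ x |u(x)|² dx.
The ratio of the moment integral to the normalization integral gives ⟨x⟩ = 5·λ/2.
Putting λ = 3.62 gives 9.050.

⟨x⟩ ≈ 9.05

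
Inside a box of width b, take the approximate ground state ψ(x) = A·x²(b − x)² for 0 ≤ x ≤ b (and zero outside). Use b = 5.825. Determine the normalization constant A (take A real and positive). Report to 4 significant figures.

A ≈ 0.009033

Require ∫ |ψ|² dx = 1 over the whole domain.
Expanding the polynomial and integrating term by term, the integral (without the A² prefactor) comes out to b^9/630.
Plugging in b = 5.825 yields A = 0.0090331.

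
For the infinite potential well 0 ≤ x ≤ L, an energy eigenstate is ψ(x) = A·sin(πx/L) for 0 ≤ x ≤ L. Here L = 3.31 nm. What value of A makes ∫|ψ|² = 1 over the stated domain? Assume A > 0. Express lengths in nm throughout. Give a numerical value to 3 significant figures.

A ≈ 0.777 nm^(-1/2)

We need A² ∫|f|² dx = 1, taking the integral from 0 to L.
Carrying out the integral gives A² · L/2.
Hence A² = 1/[L/2].
With L = 3.31: A² = 0.6042 and A = 0.7773.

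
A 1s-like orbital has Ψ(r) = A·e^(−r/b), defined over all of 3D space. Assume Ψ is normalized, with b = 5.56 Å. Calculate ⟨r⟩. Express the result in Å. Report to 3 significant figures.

⟨r⟩ ≈ 8.34 Å

By definition ⟨r⟩ = ∫ r |Ψ(r)|² 4πr² dr.
Evaluating both integrals, ⟨r⟩ = 3·b/2.
Putting b = 5.56 gives 8.340.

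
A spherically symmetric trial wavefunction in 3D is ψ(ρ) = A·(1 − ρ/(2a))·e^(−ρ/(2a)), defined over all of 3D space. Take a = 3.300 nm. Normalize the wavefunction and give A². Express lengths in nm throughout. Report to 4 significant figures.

We need A² ∫|f|² 4πρ² dρ = 1, taking the integral from 0 to ∞.
Using ∫₀^∞ ρⁿ e^(−αρ) dρ = n!/αⁿ⁺¹, the integral (without the A² prefactor) comes out to 8·π·a^3.
Setting this equal to 1 gives A² = 1/(8·π·a^3).
Plugging in a = 3.300 yields A = 0.033274.

A^2 ≈ 0.001107 nm^(-3)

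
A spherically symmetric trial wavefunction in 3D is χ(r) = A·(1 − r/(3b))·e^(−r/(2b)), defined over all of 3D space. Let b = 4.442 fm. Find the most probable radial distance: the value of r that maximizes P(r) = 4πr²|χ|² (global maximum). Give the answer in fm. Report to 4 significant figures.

Set d/dr [P(r) = 4πr²|χ|²] = 0 and solve for r > 0.
This gives r = b.
With b = 4.442, the most probable radial distance is 4.4420 fm.

r ≈ 4.442 fm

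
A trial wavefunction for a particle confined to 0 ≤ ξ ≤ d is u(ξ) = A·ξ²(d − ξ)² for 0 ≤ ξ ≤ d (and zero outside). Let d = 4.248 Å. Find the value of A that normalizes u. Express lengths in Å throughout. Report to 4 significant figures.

The normalization condition is ∫|u|² dξ = 1 from 0 to d.
Expanding the polynomial and integrating term by term, with u = A·ξ²(d − ξ)², the integral evaluates to A²·[d^9/630].
So A² = (d^9/630)^(−1).
Plugging in d = 4.248 yields A = 0.037397.

A ≈ 0.03740 Å^(-9/2)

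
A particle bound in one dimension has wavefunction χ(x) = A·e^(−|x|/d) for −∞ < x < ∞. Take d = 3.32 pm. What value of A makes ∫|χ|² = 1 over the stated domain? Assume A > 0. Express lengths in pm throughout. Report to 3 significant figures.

Normalization requires ∫|χ|² dx = 1, integrated from −∞ to ∞.
With χ = A·e^(−|x|/d), the integral evaluates to A²·[d].
Substituting d = 3.32 gives A² = 0.3012, so A = 0.5488.

A ≈ 0.549 pm^(-1/2)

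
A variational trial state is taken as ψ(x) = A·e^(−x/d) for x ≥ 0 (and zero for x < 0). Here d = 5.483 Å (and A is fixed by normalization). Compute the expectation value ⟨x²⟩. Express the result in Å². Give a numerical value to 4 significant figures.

The expectation value is the |ψ|²-weighted average of x^2: ∫ x^2|ψ|² dx.
Using ∫₀^∞ xⁿ e^(−αx) dx = n!/αⁿ⁺¹, since the A² factors cancel between numerator and denominator, ⟨x²⟩ = d^2/2.
With d = 5.483, ⟨x^2⟩ = 15.032.

⟨x^2⟩ ≈ 15.03 Å^2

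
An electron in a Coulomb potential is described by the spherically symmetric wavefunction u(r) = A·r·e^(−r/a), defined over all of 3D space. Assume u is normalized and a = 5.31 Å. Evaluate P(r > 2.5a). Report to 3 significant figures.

P ≈ 0.440

P = ∫ |u|² 4πr² dr over r > 2.5a.
A² is fixed by ∫₀^∞ 4πr²|u|² dr = 1, i.e. A² = (3·π·a^5)^(−1).
Substituting t = r/a, A², 4π and the length scale all cancel in the ratio: P = ∫_{2.5}^{∞} t^4·e^(-2·t) dt / ∫_{0}^{∞} t^4·e^(-2·t) dt.
Using ∫ t^4·e^(-2·t) dt = -(t^4/2 + t^3 + 3·t^2/2 + 3·t/2 + 3/4)·e^(-2·t), the numerator is 1569·e^(-5)/32 and the denominator is 3/4.
This evaluates to P = 0.4405.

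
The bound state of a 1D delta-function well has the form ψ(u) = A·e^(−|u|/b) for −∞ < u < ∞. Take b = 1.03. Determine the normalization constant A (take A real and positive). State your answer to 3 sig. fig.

Normalization requires ∫|ψ|² du = 1, integrated from −∞ to ∞.
The integral (without the A² prefactor) comes out to b.
Substituting b = 1.03 gives A² = 0.9709, so A = 0.9853.

A ≈ 0.985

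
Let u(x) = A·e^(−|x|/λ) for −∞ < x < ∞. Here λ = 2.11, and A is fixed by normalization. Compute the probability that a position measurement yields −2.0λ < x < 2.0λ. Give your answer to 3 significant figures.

P ≈ 0.982

The probability is P = ∫ |u|² dx over [−2.0λ, 2.0λ].
The normalization integral ∫|u|²dx over the whole domain equals λ·A², and A² cancels in the ratio.
Both integrals are even about x = 0, so only the x ≥ 0 halves are needed (the factors of 2 cancel). Substituting t = x/λ, A² and the length scale cancel in the ratio: P = ∫_{0}^{2.0} e^(-2·t) dt / ∫_{0}^{∞} e^(-2·t) dt.
With ∫ e^(-2·t) dt = -e^(-2·t)/2 + C, the region integral is 1/2 - e^(-4)/2 and the full one is 1/2.
This works out to P = 0.9817.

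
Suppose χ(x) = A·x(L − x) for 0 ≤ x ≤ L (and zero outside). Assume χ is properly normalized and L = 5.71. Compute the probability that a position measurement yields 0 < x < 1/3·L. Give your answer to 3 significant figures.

P ≈ 0.210

P = ∫_{0}^{1/3·L} |χ(x)|² dx.
The normalization integral ∫|χ|²dx over the whole domain equals L^5/30·A², and A² cancels in the ratio.
Substituting u = x/L, A² and the length scale cancel in the ratio: P = ∫_{0}^{1/3} u^2·(1 - u)^2 du / ∫_{0}^{1} u^2·(1 - u)^2 du.
With ∫ u^2·(1 - u)^2 du = u^3·(6·u^2 - 15·u + 10)/30 + C, the region integral is 17/2430 and the full one is 1/30.
The result is P = 17/81.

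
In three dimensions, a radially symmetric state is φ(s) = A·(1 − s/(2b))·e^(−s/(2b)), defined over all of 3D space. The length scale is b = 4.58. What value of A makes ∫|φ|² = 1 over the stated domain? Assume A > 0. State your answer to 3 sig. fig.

The normalization condition is ∫|φ|² 4πs² ds = 1 from 0 to ∞.
The angular integral contributes 4π, leaving ∫₀^∞ s²|φ|² ds.
Carrying out the integral gives A² · 8·π·b^3.
Hence A² = 1/[8·π·b^3].
Plugging in b = 4.58 yields A = 0.02035.

A ≈ 0.0204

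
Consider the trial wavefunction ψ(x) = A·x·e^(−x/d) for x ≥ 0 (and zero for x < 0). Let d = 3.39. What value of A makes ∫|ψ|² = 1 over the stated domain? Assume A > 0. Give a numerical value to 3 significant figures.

A ≈ 0.320

The normalization condition is ∫|ψ|² dx = 1 from 0 to ∞.
Using ∫₀^∞ xⁿ e^(−αx) dx = n!/αⁿ⁺¹, ∫|ψ|² dx = A²·(d^3/4).
Hence A² = 1/[d^3/4].
With d = 3.39: A² = 0.1027 and A = 0.3204.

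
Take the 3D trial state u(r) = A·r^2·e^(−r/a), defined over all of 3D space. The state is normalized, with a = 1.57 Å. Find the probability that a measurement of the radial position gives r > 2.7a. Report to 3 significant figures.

P ≈ 0.702

With dV = 4πr²dr, the probability is ∫|u|² dV over r > 2.7a.
A² is fixed by ∫₀^∞ 4πr²|u|² dr = 1, i.e. A² = (45·π·a^7/2)^(−1).
Let t = r/a; then A², 4π and the length scale all cancel, so P = ∫_{2.7}^{∞} t^6·e^(-2·t) dt ÷ ∫_{0}^{∞} t^6·e^(-2·t) dt.
Using ∫ t^6·e^(-2·t) dt = -(4·t^6 + 12·t^5 + 30·t^4 + 60·t^3 + 90·t^2 + 90·t + 45)·e^(-2·t)/8, the numerator is ≈ 3.9469 and the denominator is 45/8.
Taking the ratio yields P = 0.7017.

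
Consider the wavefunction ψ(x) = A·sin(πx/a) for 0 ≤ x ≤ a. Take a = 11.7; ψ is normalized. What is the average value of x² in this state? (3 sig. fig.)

⟨x^2⟩ ≈ 38.7

The expectation value is the |ψ|²-weighted average of x^2: ∫ x^2|ψ|² dx.
The ratio of the moment integral to the normalization integral gives ⟨x²⟩ = -a^2/(2·π^2) + a^2/3.
With a = 11.7, ⟨x^2⟩ = 38.70.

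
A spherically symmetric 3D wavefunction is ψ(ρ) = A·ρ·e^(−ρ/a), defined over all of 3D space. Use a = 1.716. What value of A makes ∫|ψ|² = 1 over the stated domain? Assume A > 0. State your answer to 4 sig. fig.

A ≈ 0.08444

We need A² ∫|f|² 4πρ² dρ = 1, taking the integral from 0 to ∞.
In 3D with spherical symmetry the volume element is 4πρ² dρ.
Carrying out the integral gives A² · 3·π·a^5.
Substituting a = 1.716 gives A² = 0.0071309, so A = 0.084444.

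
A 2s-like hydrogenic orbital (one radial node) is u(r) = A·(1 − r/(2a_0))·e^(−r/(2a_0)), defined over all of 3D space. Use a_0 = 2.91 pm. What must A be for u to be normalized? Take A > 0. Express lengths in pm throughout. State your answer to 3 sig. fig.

A ≈ 0.0402 pm^(-3/2)

The normalization condition is ∫|u|² 4πr² dr = 1 from 0 to ∞.
With ∫₀^∞ r^4 e^(−αr) dr = 4!/α^5, with u = A·(1 − r/(2a_0))·e^(−r/(2a_0)), the integral evaluates to A²·[8·π·a_0^3].
So A² = (8·π·a_0^3)^(−1).
With a_0 = 2.91: A² = 0.001615 and A = 0.04018.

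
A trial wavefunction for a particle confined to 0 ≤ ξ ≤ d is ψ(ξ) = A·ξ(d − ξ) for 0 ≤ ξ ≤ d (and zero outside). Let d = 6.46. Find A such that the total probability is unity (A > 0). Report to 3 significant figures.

We need A² ∫|f|² dξ = 1, taking the integral from 0 to d.
Expanding the polynomial and integrating term by term, ∫|ψ|² dξ = A²·(d^5/30).
Substituting d = 6.46 gives A² = 0.002667, so A = 0.05164.

A ≈ 0.0516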